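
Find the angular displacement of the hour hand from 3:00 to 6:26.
The hour hand moves 0.5 degrees per minute.
Time elapsed: 6:26 - 3:00 = 206 minutes
Angular displacement: 206 x 0.5 = 103 degrees

Final answer: 103 degrees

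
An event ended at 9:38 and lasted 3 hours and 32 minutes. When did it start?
Starting time: 9:38 = 578 total minutes past 12:00
Subtracting: 3 hours and 32 minutes = 212 minutes
578 - 212 = 366 minutes
= 6 hours and 6 minutes past 12:00 = 6:06

Final answer: 6:06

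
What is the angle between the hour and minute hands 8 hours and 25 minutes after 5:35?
First find the time 8 hours and 25 minutes after 5:35.
Total minutes: 5 x 60 + 35 + 8 x 60 + 25 = 840.
840 mod 720 = 120 minutes = 2:00.
Now compute the angle at 2:00:
Hour hand: 2 x 30 + 0 x 0.5 = 60 degrees
Minute hand: 0 x 6 = 0 degrees
Difference: |60 - 0| = 60 degrees
The angle is 60 degrees

Final answer: 60 degrees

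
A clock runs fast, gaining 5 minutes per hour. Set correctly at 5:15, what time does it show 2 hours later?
For every 60 true minutes, the faulty clock advances 60 + 5 = 65 minutes.
True elapsed: 2 hours = 120 minutes.
Faulty clock advances: 120 x 65/60 = 130 minutes (drift: 10 minutes ahead).
Shown time: 5:15 + 130 minutes = 7:25.

Final answer: 7:25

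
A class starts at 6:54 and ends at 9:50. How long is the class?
From 6:54 to 9:50:
(9 x 60 + 50) - (6 x 60 + 54) = 590 - 414 = 176 minutes
= 2 hours and 56 minutes

Final answer: 2 hours and 56 minutes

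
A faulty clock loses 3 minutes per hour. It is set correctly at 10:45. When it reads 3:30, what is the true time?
For every 60 true minutes, the faulty clock advances 57 minutes, so 1 faulty-clock minute corresponds to 60/57 true minutes.
From 10:45 to 3:30 on the faulty dial is 285 minutes.
True elapsed: 285 x 60/57 = 300 minutes = 5 hours.
True time: 10:45 + 5 hours = 3:45.

Final answer: 3:45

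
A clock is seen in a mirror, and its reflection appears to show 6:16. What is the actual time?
Reflection across the vertical (12-6) axis maps a hand at angle A degrees to (360 - A) degrees, which sends a reading of T minutes past 12:00 to (720 - T) minutes past 12:00.
Mirror reads 6:16 = 376 minutes past 12:00.
Actual time: (720 - 376) mod 720 = 344 minutes = 5:44.

Final answer: 5:44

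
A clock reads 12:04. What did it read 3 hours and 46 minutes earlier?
Starting time: 12:04 = 4 total minutes past 12:00
Subtracting: 3 hours and 46 minutes = 226 minutes
4 - 226 = -222 (negative, add 12 hours = 720) = 498 minutes
= 8 hours and 18 minutes past 12:00 = 8:18

Final answer: 8:18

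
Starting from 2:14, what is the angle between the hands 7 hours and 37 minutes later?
First find the time 7 hours and 37 minutes after 2:14.
Total minutes: 2 x 60 + 14 + 7 x 60 + 37 = 591.
591 mod 720 = 591 minutes = 9:51.
Now compute the angle at 9:51:
Hour hand: 9 x 30 + 51 x 0.5 = 295.5 degrees
Minute hand: 51 x 6 = 306 degrees
Difference: |295.5 - 306| = 10.5 degrees
The angle is 10.5 degrees

Final answer: 10.5 degrees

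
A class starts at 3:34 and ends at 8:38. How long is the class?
From 3:34 to 8:38:
(8 x 60 + 38) - (3 x 60 + 34) = 518 - 214 = 304 minutes
= 5 hours and 4 minutes

Final answer: 5 hours and 4 minutes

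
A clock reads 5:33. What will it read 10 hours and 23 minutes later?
Starting time: 5:33
Adding 23 minutes to 33 minutes: 33 + 23 = 56 minutes
Adding 10 hours: 5 + 10 = 15 - 12 = 3
Final time: 3:56

Final answer: 3:56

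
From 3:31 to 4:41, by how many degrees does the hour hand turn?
The hour hand moves 0.5 degrees per minute.
Time elapsed: 4:41 - 3:31 = 70 minutes
Angular displacement: 70 x 0.5 = 35 degrees

Final answer: 35 degrees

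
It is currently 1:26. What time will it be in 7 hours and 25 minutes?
Starting time: 1:26
Adding 25 minutes to 26 minutes: 26 + 25 = 51 minutes
Adding 7 hours: 1 + 7 = 8
Final time: 8:51

Final answer: 8:51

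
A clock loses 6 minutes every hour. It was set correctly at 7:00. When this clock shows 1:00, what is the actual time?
For every 60 true minutes, the faulty clock advances 54 minutes, so 1 faulty-clock minute corresponds to 60/54 true minutes.
From 7:00 to 1:00 on the faulty dial is 360 minutes.
True elapsed: 360 x 60/54 = 400 minutes = 6 hours and 40 minutes.
True time: 7:00 + 6 hours and 40 minutes = 1:40.

Final answer: 1:40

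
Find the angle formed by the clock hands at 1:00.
Hour hand position: 1 x 30 + 0 x 0.5 = 30 degrees
Minute hand position: 0 x 6 = 0 degrees
Difference: |30 - 0| = 30 degrees
The angle between the hands is 30 degrees

Final answer: 30 degrees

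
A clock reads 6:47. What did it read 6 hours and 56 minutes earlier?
Starting time: 6:47 = 407 total minutes past 12:00
Subtracting: 6 hours and 56 minutes = 416 minutes
407 - 416 = -9 (negative, add 12 hours = 720) = 711 minutes
= 11 hours and 51 minutes past 12:00 = 11:51

Final answer: 11:51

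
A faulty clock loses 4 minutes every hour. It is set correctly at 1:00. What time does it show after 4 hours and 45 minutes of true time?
For every 60 true minutes, the faulty clock advances 60 - 4 = 56 minutes.
True elapsed: 4 hours and 45 minutes = 285 minutes.
Faulty clock advances: 285 x 56/60 = 266 minutes (drift: 19 minutes behind).
Shown time: 1:00 + 266 minutes = 5:26.

Final answer: 5:26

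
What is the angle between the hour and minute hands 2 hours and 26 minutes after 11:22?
First find the time 2 hours and 26 minutes after 11:22.
Total minutes: 11 x 60 + 22 + 2 x 60 + 26 = 828.
828 mod 720 = 108 minutes = 1:48.
Now compute the angle at 1:48:
Hour hand: 1 x 30 + 48 x 0.5 = 54 degrees
Minute hand: 48 x 6 = 288 degrees
Difference: |54 - 288| = 234 degrees
Smaller angle: 360 - 234 = 126 degrees

Final answer: 126 degrees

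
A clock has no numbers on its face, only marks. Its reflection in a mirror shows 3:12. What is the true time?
Reflection across the vertical (12-6) axis maps a hand at angle A degrees to (360 - A) degrees, which sends a reading of T minutes past 12:00 to (720 - T) minutes past 12:00.
Mirror reads 3:12 = 192 minutes past 12:00.
Actual time: (720 - 192) mod 720 = 528 minutes = 8:48.

Final answer: 8:48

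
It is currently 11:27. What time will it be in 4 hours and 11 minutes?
Starting time: 11:27
Adding 11 minutes to 27 minutes: 27 + 11 = 38 minutes
Adding 4 hours: 11 + 4 = 15 - 12 = 3
Final time: 3:38

Final answer: 3:38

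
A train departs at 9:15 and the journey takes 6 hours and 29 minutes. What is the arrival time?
Starting time: 9:15
Adding 29 minutes to 15 minutes: 15 + 29 = 44 minutes
Adding 6 hours: 9 + 6 = 15 - 12 = 3
Final time: 3:44

Final answer: 3:44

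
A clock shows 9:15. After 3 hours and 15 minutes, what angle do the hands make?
First find the time 3 hours and 15 minutes after 9:15.
Total minutes: 9 x 60 + 15 + 3 x 60 + 15 = 750.
750 mod 720 = 30 minutes = 12:30.
Now compute the angle at 12:30:
Hour hand: 0 x 30 + 30 x 0.5 = 15 degrees
Minute hand: 30 x 6 = 180 degrees
Difference: |15 - 180| = 165 degrees
The angle is 165 degrees

Final answer: 165 degrees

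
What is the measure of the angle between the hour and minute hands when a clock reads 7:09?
Hour hand position: 7 x 30 + 9 x 0.5 = 214.5 degrees
Minute hand position: 9 x 6 = 54 degrees
Difference: |214.5 - 54| = 160.5 degrees
The angle between the hands is 160.5 degrees

Final answer: 160.5 degrees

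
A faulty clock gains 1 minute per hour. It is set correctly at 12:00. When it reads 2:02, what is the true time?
For every 60 true minutes, the faulty clock advances 61 minutes, so 1 faulty-clock minute corresponds to 60/61 true minutes.
From 12:00 to 2:02 on the faulty dial is 122 minutes.
True elapsed: 122 x 60/61 = 120 minutes = 2 hours.
True time: 12:00 + 2 hours = 2:00.

Final answer: 2:00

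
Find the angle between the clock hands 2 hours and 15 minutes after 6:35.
First find the time 2 hours and 15 minutes after 6:35.
Total minutes: 6 x 60 + 35 + 2 x 60 + 15 = 530.
530 mod 720 = 530 minutes = 8:50.
Now compute the angle at 8:50:
Hour hand: 8 x 30 + 50 x 0.5 = 265 degrees
Minute hand: 50 x 6 = 300 degrees
Difference: |265 - 300| = 35 degrees
The angle is 35 degrees

Final answer: 35 degrees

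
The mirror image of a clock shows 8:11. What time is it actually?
Reflection across the vertical (12-6) axis maps a hand at angle A degrees to (360 - A) degrees, which sends a reading of T minutes past 12:00 to (720 - T) minutes past 12:00.
Mirror reads 8:11 = 491 minutes past 12:00.
Actual time: (720 - 491) mod 720 = 229 minutes = 3:49.

Final answer: 3:49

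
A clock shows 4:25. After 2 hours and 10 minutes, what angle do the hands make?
First find the time 2 hours and 10 minutes after 4:25.
Total minutes: 4 x 60 + 25 + 2 x 60 + 10 = 395.
395 mod 720 = 395 minutes = 6:35.
Now compute the angle at 6:35:
Hour hand: 6 x 30 + 35 x 0.5 = 197.5 degrees
Minute hand: 35 x 6 = 210 degrees
Difference: |197.5 - 210| = 12.5 degrees
The angle is 12.5 degrees

Final answer: 12.5 degrees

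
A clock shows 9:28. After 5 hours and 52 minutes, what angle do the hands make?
First find the time 5 hours and 52 minutes after 9:28.
Total minutes: 9 x 60 + 28 + 5 x 60 + 52 = 920.
920 mod 720 = 200 minutes = 3:20.
Now compute the angle at 3:20:
Hour hand: 3 x 30 + 20 x 0.5 = 100 degrees
Minute hand: 20 x 6 = 120 degrees
Difference: |100 - 120| = 20 degrees
The angle is 20 degrees

Final answer: 20 degrees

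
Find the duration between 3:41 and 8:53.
From 3:41 to 8:53:
(8 x 60 + 53) - (3 x 60 + 41) = 533 - 221 = 312 minutes
= 5 hours and 12 minutes

Final answer: 5 hours and 12 minutes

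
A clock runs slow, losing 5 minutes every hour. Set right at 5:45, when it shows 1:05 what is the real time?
For every 60 true minutes, the faulty clock advances 55 minutes, so 1 faulty-clock minute corresponds to 60/55 true minutes.
From 5:45 to 1:05 on the faulty dial is 440 minutes.
True elapsed: 440 x 60/55 = 480 minutes = 8 hours.
True time: 5:45 + 8 hours = 1:45.

Final answer: 1:45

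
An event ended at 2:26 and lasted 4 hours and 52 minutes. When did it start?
Starting time: 2:26 = 146 total minutes past 12:00
Subtracting: 4 hours and 52 minutes = 292 minutes
146 - 292 = -146 (negative, add 12 hours = 720) = 574 minutes
= 9 hours and 34 minutes past 12:00 = 9:34

Final answer: 9:34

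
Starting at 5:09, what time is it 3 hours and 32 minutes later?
Starting time: 5:09
Adding 32 minutes to 9 minutes: 9 + 32 = 41 minutes
Adding 3 hours: 5 + 3 = 8
Final time: 8:41

Final answer: 8:41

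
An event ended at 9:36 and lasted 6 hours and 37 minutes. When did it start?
Starting time: 9:36 = 576 total minutes past 12:00
Subtracting: 6 hours and 37 minutes = 397 minutes
576 - 397 = 179 minutes
= 2 hours and 59 minutes past 12:00 = 2:59

Final answer: 2:59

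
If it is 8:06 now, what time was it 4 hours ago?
Starting time: 8:06 = 486 total minutes past 12:00
Subtracting: 4 hours = 240 minutes
486 - 240 = 246 minutes
= 4 hours and 6 minutes past 12:00 = 4:06

Final answer: 4:06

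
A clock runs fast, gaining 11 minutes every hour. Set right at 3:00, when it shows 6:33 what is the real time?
For every 60 true minutes, the faulty clock advances 71 minutes, so 1 faulty-clock minute corresponds to 60/71 true minutes.
From 3:00 to 6:33 on the faulty dial is 213 minutes.
True elapsed: 213 x 60/71 = 180 minutes = 3 hours.
True time: 3:00 + 3 hours = 6:00.

Final answer: 6:00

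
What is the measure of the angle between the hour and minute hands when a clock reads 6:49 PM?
Hour hand position: 6 x 30 + 49 x 0.5 = 204.5 degrees
Minute hand position: 49 x 6 = 294 degrees
Difference: |204.5 - 294| = 89.5 degrees
The angle between the hands is 89.5 degrees

Final answer: 89.5 degrees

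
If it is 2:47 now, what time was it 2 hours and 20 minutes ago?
Starting time: 2:47 = 167 total minutes past 12:00
Subtracting: 2 hours and 20 minutes = 140 minutes
167 - 140 = 27 minutes
= 27 minutes past 12:00 = 12:27

Final answer: 12:27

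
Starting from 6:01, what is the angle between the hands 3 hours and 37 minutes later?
First find the time 3 hours and 37 minutes after 6:01.
Total minutes: 6 x 60 + 1 + 3 x 60 + 37 = 578.
578 mod 720 = 578 minutes = 9:38.
Now compute the angle at 9:38:
Hour hand: 9 x 30 + 38 x 0.5 = 289 degrees
Minute hand: 38 x 6 = 228 degrees
Difference: |289 - 228| = 61 degrees
The angle is 61 degrees

Final answer: 61 degrees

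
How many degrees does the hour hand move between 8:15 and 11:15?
The hour hand moves 0.5 degrees per minute.
Time elapsed: 11:15 - 8:15 = 180 minutes
Angular displacement: 180 x 0.5 = 90 degrees

Final answer: 90 degrees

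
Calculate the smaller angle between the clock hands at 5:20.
Hour hand position: 5 x 30 + 20 x 0.5 = 160 degrees
Minute hand position: 20 x 6 = 120 degrees
Difference: |160 - 120| = 40 degrees
The angle between the hands is 40 degrees

Final answer: 40 degrees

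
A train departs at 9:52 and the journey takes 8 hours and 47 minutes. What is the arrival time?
Starting time: 9:52
Adding 47 minutes to 52 minutes: 52 + 47 = 99 minutes = 1 hour and 39 minutes
Adding 8 hours: 9 + 8 + 1 (carry) = 18 - 12 = 6
Final time: 6:39

Final answer: 6:39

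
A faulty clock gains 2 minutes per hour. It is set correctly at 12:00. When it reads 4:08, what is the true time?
For every 60 true minutes, the faulty clock advances 62 minutes, so 1 faulty-clock minute corresponds to 60/62 true minutes.
From 12:00 to 4:08 on the faulty dial is 248 minutes.
True elapsed: 248 x 60/62 = 240 minutes = 4 hours.
True time: 12:00 + 4 hours = 4:00.

Final answer: 4:00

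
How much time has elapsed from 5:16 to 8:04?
From 5:16 to 8:04:
(8 x 60 + 4) - (5 x 60 + 16) = 484 - 316 = 168 minutes
= 2 hours and 48 minutes

Final answer: 2 hours and 48 minutes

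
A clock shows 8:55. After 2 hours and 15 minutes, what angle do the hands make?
First find the time 2 hours and 15 minutes after 8:55.
Total minutes: 8 x 60 + 55 + 2 x 60 + 15 = 670.
670 mod 720 = 670 minutes = 11:10.
Now compute the angle at 11:10:
Hour hand: 11 x 30 + 10 x 0.5 = 335 degrees
Minute hand: 10 x 6 = 60 degrees
Difference: |335 - 60| = 275 degrees
Smaller angle: 360 - 275 = 85 degrees

Final answer: 85 degrees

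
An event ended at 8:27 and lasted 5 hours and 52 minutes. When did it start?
Starting time: 8:27 = 507 total minutes past 12:00
Subtracting: 5 hours and 52 minutes = 352 minutes
507 - 352 = 155 minutes
= 2 hours and 35 minutes past 12:00 = 2:35

Final answer: 2:35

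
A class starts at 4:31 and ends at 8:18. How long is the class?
From 4:31 to 8:18:
(8 x 60 + 18) - (4 x 60 + 31) = 498 - 271 = 227 minutes
= 3 hours and 47 minutes

Final answer: 3 hours and 47 minutes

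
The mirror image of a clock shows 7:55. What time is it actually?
Reflection across the vertical (12-6) axis maps a hand at angle A degrees to (360 - A) degrees, which sends a reading of T minutes past 12:00 to (720 - T) minutes past 12:00.
Mirror reads 7:55 = 475 minutes past 12:00.
Actual time: (720 - 475) mod 720 = 245 minutes = 4:05.

Final answer: 4:05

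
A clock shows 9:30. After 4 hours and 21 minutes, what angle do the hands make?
First find the time 4 hours and 21 minutes after 9:30.
Total minutes: 9 x 60 + 30 + 4 x 60 + 21 = 831.
831 mod 720 = 111 minutes = 1:51.
Now compute the angle at 1:51:
Hour hand: 1 x 30 + 51 x 0.5 = 55.5 degrees
Minute hand: 51 x 6 = 306 degrees
Difference: |55.5 - 306| = 250.5 degrees
Smaller angle: 360 - 250.5 = 109.5 degrees

Final answer: 109.5 degrees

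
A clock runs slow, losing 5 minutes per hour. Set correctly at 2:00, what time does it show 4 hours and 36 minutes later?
For every 60 true minutes, the faulty clock advances 60 - 5 = 55 minutes.
True elapsed: 4 hours and 36 minutes = 276 minutes.
Faulty clock advances: 276 x 55/60 = 253 minutes (drift: 23 minutes behind).
Shown time: 2:00 + 253 minutes = 6:13.

Final answer: 6:13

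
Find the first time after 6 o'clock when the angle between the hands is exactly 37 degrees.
At t minutes past 6:00, the hour hand is at 30 x 6 + 0.5t degrees and the minute hand is at 6t degrees.
The smaller angle between them is 37 degrees when |30H - 5.5t| = 37 or |30H - 5.5t| = 323.
With H = 6, solve 30 x 6 - 5.5t = +/- target for each target:
  t = (30 x 6 - 37) / 5.5 = 26
  t = (30 x 6 + 37) / 5.5 = 39.45
  t = (30 x 6 - 323) / 5.5 = -26 (outside (0, 60))
  t = (30 x 6 + 323) / 5.5 = 91.45 (outside (0, 60))
Valid solutions in (0, 60): {26, 39.45} minutes.
The first occurrence is t = 26 minutes.
The hands form a 37-degree angle at 26 minutes past 6:00.

Final answer: 26 minutes past 6:00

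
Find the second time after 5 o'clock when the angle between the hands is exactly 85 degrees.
At t minutes past 5:00, the hour hand is at 30 x 5 + 0.5t degrees and the minute hand is at 6t degrees.
The smaller angle between them is 85 degrees when |30H - 5.5t| = 85 or |30H - 5.5t| = 275.
With H = 5, solve 30 x 5 - 5.5t = +/- target for each target:
  t = (30 x 5 - 85) / 5.5 = 11.82
  t = (30 x 5 + 85) / 5.5 = 42.73
  t = (30 x 5 - 275) / 5.5 = -22.73 (outside (0, 60))
  t = (30 x 5 + 275) / 5.5 = 77.27 (outside (0, 60))
Valid solutions in (0, 60): {11.82, 42.73} minutes.
The second occurrence is t = 42.73 minutes.
The hands form a 85-degree angle at 42.73 minutes past 5:00.

Final answer: 42.73 minutes past 5:00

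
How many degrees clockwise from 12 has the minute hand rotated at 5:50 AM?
The minute hand moves 6 degrees per minute.
At 5:50: 50 x 6 = 300 degrees

Final answer: 300 degrees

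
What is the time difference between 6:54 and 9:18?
From 6:54 to 9:18:
(9 x 60 + 18) - (6 x 60 + 54) = 558 - 414 = 144 minutes
= 2 hours and 24 minutes

Final answer: 2 hours and 24 minutes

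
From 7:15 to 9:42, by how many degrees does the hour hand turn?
The hour hand moves 0.5 degrees per minute.
Time elapsed: 9:42 - 7:15 = 147 minutes
Angular displacement: 147 x 0.5 = 73.5 degrees

Final answer: 73.5 degrees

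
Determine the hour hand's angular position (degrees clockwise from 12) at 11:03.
The hour hand moves 30 degrees per hour and 0.5 degrees per minute.
At 11:03: (11) x 30 + 3 x 0.5 = 330 + 1.5 = 331.5 degrees

Final answer: 331.5 degrees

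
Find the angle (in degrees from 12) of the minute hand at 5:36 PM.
The minute hand moves 6 degrees per minute.
At 5:36: 36 x 6 = 216 degrees

Final answer: 216 degrees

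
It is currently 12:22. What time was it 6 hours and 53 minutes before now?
Starting time: 12:22 = 22 total minutes past 12:00
Subtracting: 6 hours and 53 minutes = 413 minutes
22 - 413 = -391 (negative, add 12 hours = 720) = 329 minutes
= 5 hours and 29 minutes past 12:00 = 5:29

Final answer: 5:29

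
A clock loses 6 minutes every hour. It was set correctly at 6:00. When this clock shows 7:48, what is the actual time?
For every 60 true minutes, the faulty clock advances 54 minutes, so 1 faulty-clock minute corresponds to 60/54 true minutes.
From 6:00 to 7:48 on the faulty dial is 108 minutes.
True elapsed: 108 x 60/54 = 120 minutes = 2 hours.
True time: 6:00 + 2 hours = 8:00.

Final answer: 8:00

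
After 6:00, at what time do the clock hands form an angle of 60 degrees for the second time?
At t minutes past 6:00, the hour hand is at 30 x 6 + 0.5t degrees and the minute hand is at 6t degrees.
The smaller angle between them is 60 degrees when |30H - 5.5t| = 60 or |30H - 5.5t| = 300.
With H = 6, solve 30 x 6 - 5.5t = +/- target for each target:
  t = (30 x 6 - 60) / 5.5 = 21.82
  t = (30 x 6 + 60) / 5.5 = 43.64
  t = (30 x 6 - 300) / 5.5 = -21.82 (outside (0, 60))
  t = (30 x 6 + 300) / 5.5 = 87.27 (outside (0, 60))
Valid solutions in (0, 60): {21.82, 43.64} minutes.
The second occurrence is t = 43.64 minutes.
The hands form a 60-degree angle at 43.64 minutes past 6:00.

Final answer: 43.64 minutes past 6:00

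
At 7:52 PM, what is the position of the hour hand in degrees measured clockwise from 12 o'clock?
The hour hand moves 30 degrees per hour and 0.5 degrees per minute.
At 7:52: (7) x 30 + 52 x 0.5 = 210 + 26 = 236 degrees

Final answer: 236 degrees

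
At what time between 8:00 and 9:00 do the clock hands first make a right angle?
At t minutes past 8:00, the hour hand is at 30 x 8 + 0.5t degrees and the minute hand is at 6t degrees.
The smaller angle between them is 90 degrees when |30H - 5.5t| = 90 or |30H - 5.5t| = 270.
With H = 8, solve 30 x 8 - 5.5t = +/- target for each target:
  t = (30 x 8 - 90) / 5.5 = 27.27
  t = (30 x 8 + 90) / 5.5 = 60 (outside (0, 60))
  t = (30 x 8 - 270) / 5.5 = -5.45 (outside (0, 60))
  t = (30 x 8 + 270) / 5.5 = 92.73 (outside (0, 60))
Valid solutions in (0, 60): {27.27} minutes.
First occurrence: t = 27.27 minutes.
The hands are at right angles at 27.27 minutes past 8:00.

Final answer: 27.27 minutes past 8:00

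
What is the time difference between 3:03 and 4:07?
From 3:03 to 4:07:
(4 x 60 + 7) - (3 x 60 + 3) = 247 - 183 = 64 minutes
= 1 hour and 4 minutes

Final answer: 1 hour and 4 minutes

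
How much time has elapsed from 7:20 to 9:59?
From 7:20 to 9:59:
(9 x 60 + 59) - (7 x 60 + 20) = 599 - 440 = 159 minutes
= 2 hours and 39 minutes

Final answer: 2 hours and 39 minutes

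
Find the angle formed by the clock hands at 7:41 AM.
Hour hand position: 7 x 30 + 41 x 0.5 = 230.5 degrees
Minute hand position: 41 x 6 = 246 degrees
Difference: |230.5 - 246| = 15.5 degrees
The angle between the hands is 15.5 degrees

Final answer: 15.5 degrees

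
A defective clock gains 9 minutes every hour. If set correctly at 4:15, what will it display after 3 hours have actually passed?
For every 60 true minutes, the faulty clock advances 60 + 9 = 69 minutes.
True elapsed: 3 hours = 180 minutes.
Faulty clock advances: 180 x 69/60 = 207 minutes (drift: 27 minutes ahead).
Shown time: 4:15 + 207 minutes = 7:42.

Final answer: 7:42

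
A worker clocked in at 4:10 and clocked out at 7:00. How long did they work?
From 4:10 to 7:00:
(7 x 60 + 0) - (4 x 60 + 10) = 420 - 250 = 170 minutes
= 2 hours and 50 minutes

Final answer: 2 hours and 50 minutes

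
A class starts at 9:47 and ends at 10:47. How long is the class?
From 9:47 to 10:47:
(10 x 60 + 47) - (9 x 60 + 47) = 647 - 587 = 60 minutes
= 1 hour

Final answer: 1 hour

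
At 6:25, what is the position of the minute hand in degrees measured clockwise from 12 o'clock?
The minute hand moves 6 degrees per minute.
At 6:25: 25 x 6 = 150 degrees

Final answer: 150 degrees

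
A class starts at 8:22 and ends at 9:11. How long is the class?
From 8:22 to 9:11:
(9 x 60 + 11) - (8 x 60 + 22) = 551 - 502 = 49 minutes
= 49 minutes

Final answer: 49 minutes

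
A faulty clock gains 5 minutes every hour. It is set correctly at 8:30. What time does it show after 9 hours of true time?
For every 60 true minutes, the faulty clock advances 60 + 5 = 65 minutes.
True elapsed: 9 hours = 540 minutes.
Faulty clock advances: 540 x 65/60 = 585 minutes (drift: 45 minutes ahead).
Shown time: 8:30 + 585 minutes = 6:15.

Final answer: 6:15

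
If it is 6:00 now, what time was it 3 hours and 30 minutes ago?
Starting time: 6:00 = 360 total minutes past 12:00
Subtracting: 3 hours and 30 minutes = 210 minutes
360 - 210 = 150 minutes
= 2 hours and 30 minutes past 12:00 = 2:30

Final answer: 2:30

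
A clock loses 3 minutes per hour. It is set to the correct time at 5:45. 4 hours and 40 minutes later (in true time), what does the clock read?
For every 60 true minutes, the faulty clock advances 60 - 3 = 57 minutes.
True elapsed: 4 hours and 40 minutes = 280 minutes.
Faulty clock advances: 280 x 57/60 = 266 minutes (drift: 14 minutes behind).
Shown time: 5:45 + 266 minutes = 10:11.

Final answer: 10:11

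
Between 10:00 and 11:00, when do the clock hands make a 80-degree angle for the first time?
At t minutes past 10:00, the hour hand is at 30 x 10 + 0.5t degrees and the minute hand is at 6t degrees.
The smaller angle between them is 80 degrees when |30H - 5.5t| = 80 or |30H - 5.5t| = 280.
With H = 10, solve 30 x 10 - 5.5t = +/- target for each target:
  t = (30 x 10 - 80) / 5.5 = 40
  t = (30 x 10 + 80) / 5.5 = 69.09 (outside (0, 60))
  t = (30 x 10 - 280) / 5.5 = 3.64
  t = (30 x 10 + 280) / 5.5 = 105.45 (outside (0, 60))
Valid solutions in (0, 60): {3.64, 40} minutes.
The first occurrence is t = 3.64 minutes.
The hands form a 80-degree angle at 3.64 minutes past 10:00.

Final answer: 3.64 minutes past 10:00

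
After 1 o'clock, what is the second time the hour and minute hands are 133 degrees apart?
At t minutes past 1:00, the hour hand is at 30 x 1 + 0.5t degrees and the minute hand is at 6t degrees.
The smaller angle between them is 133 degrees when |30H - 5.5t| = 133 or |30H - 5.5t| = 227.
With H = 1, solve 30 x 1 - 5.5t = +/- target for each target:
  t = (30 x 1 - 133) / 5.5 = -18.73 (outside (0, 60))
  t = (30 x 1 + 133) / 5.5 = 29.64
  t = (30 x 1 - 227) / 5.5 = -35.82 (outside (0, 60))
  t = (30 x 1 + 227) / 5.5 = 46.73
Valid solutions in (0, 60): {29.64, 46.73} minutes.
The second occurrence is t = 46.73 minutes.
The hands form a 133-degree angle at 46.73 minutes past 1:00.

Final answer: 46.73 minutes past 1:00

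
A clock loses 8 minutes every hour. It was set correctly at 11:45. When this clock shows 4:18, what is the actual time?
For every 60 true minutes, the faulty clock advances 52 minutes, so 1 faulty-clock minute corresponds to 60/52 true minutes.
From 11:45 to 4:18 on the faulty dial is 273 minutes.
True elapsed: 273 x 60/52 = 315 minutes = 5 hours and 15 minutes.
True time: 11:45 + 5 hours and 15 minutes = 5:00.

Final answer: 5:00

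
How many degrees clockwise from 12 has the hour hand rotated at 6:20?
The hour hand moves 30 degrees per hour and 0.5 degrees per minute.
At 6:20: (6) x 30 + 20 x 0.5 = 180 + 10 = 190 degrees

Final answer: 190 degrees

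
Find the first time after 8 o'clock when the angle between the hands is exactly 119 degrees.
At t minutes past 8:00, the hour hand is at 30 x 8 + 0.5t degrees and the minute hand is at 6t degrees.
The smaller angle between them is 119 degrees when |30H - 5.5t| = 119 or |30H - 5.5t| = 241.
With H = 8, solve 30 x 8 - 5.5t = +/- target for each target:
  t = (30 x 8 - 119) / 5.5 = 22
  t = (30 x 8 + 119) / 5.5 = 65.27 (outside (0, 60))
  t = (30 x 8 - 241) / 5.5 = -0.18 (outside (0, 60))
  t = (30 x 8 + 241) / 5.5 = 87.45 (outside (0, 60))
Valid solutions in (0, 60): {22} minutes.
The first occurrence is t = 22 minutes.
The hands form a 119-degree angle at 22 minutes past 8:00.

Final answer: 22 minutes past 8:00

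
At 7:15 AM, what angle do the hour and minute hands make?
Hour hand position: 7 x 30 + 15 x 0.5 = 217.5 degrees
Minute hand position: 15 x 6 = 90 degrees
Difference: |217.5 - 90| = 127.5 degrees
The angle between the hands is 127.5 degrees

Final answer: 127.5 degrees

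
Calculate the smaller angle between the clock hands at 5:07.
Hour hand position: 5 x 30 + 7 x 0.5 = 153.5 degrees
Minute hand position: 7 x 6 = 42 degrees
Difference: |153.5 - 42| = 111.5 degrees
The angle between the hands is 111.5 degrees

Final answer: 111.5 degrees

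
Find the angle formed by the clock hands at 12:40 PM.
Hour hand position: 0 x 30 + 40 x 0.5 = 20 degrees
Minute hand position: 40 x 6 = 240 degrees
Difference: |20 - 240| = 220 degrees
Since 220 > 180, the smaller angle is 360 - 220 = 140 degrees

Final answer: 140 degrees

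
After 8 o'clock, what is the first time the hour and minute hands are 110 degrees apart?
At t minutes past 8:00, the hour hand is at 30 x 8 + 0.5t degrees and the minute hand is at 6t degrees.
The smaller angle between them is 110 degrees when |30H - 5.5t| = 110 or |30H - 5.5t| = 250.
With H = 8, solve 30 x 8 - 5.5t = +/- target for each target:
  t = (30 x 8 - 110) / 5.5 = 23.64
  t = (30 x 8 + 110) / 5.5 = 63.64 (outside (0, 60))
  t = (30 x 8 - 250) / 5.5 = -1.82 (outside (0, 60))
  t = (30 x 8 + 250) / 5.5 = 89.09 (outside (0, 60))
Valid solutions in (0, 60): {23.64} minutes.
The first occurrence is t = 23.64 minutes.
The hands form a 110-degree angle at 23.64 minutes past 8:00.

Final answer: 23.64 minutes past 8:00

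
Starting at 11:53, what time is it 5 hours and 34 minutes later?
Starting time: 11:53
Adding 34 minutes to 53 minutes: 53 + 34 = 87 minutes = 1 hour and 27 minutes
Adding 5 hours: 11 + 5 + 1 (carry) = 17 - 12 = 5
Final time: 5:27

Final answer: 5:27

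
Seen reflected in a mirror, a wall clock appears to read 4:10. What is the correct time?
Reflection across the vertical (12-6) axis maps a hand at angle A degrees to (360 - A) degrees, which sends a reading of T minutes past 12:00 to (720 - T) minutes past 12:00.
Mirror reads 4:10 = 250 minutes past 12:00.
Actual time: (720 - 250) mod 720 = 470 minutes = 7:50.

Final answer: 7:50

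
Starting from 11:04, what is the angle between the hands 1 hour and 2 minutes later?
First find the time 1 hour and 2 minutes after 11:04.
Total minutes: 11 x 60 + 4 + 1 x 60 + 2 = 726.
726 mod 720 = 6 minutes = 12:06.
Now compute the angle at 12:06:
Hour hand: 0 x 30 + 6 x 0.5 = 3 degrees
Minute hand: 6 x 6 = 36 degrees
Difference: |3 - 36| = 33 degrees
The angle is 33 degrees

Final answer: 33 degrees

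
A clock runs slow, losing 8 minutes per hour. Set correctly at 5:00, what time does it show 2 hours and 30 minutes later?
For every 60 true minutes, the faulty clock advances 60 - 8 = 52 minutes.
True elapsed: 2 hours and 30 minutes = 150 minutes.
Faulty clock advances: 150 x 52/60 = 130 minutes (drift: 20 minutes behind).
Shown time: 5:00 + 130 minutes = 7:10.

Final answer: 7:10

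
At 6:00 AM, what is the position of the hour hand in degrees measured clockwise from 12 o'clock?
The hour hand moves 30 degrees per hour and 0.5 degrees per minute.
At 6:00: (6) x 30 + 0 x 0.5 = 180 + 0 = 180 degrees

Final answer: 180 degrees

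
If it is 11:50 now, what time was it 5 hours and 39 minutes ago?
Starting time: 11:50 = 710 total minutes past 12:00
Subtracting: 5 hours and 39 minutes = 339 minutes
710 - 339 = 371 minutes
= 6 hours and 11 minutes past 12:00 = 6:11

Final answer: 6:11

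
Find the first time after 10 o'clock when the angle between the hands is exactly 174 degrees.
At t minutes past 10:00, the hour hand is at 30 x 10 + 0.5t degrees and the minute hand is at 6t degrees.
The smaller angle between them is 174 degrees when |30H - 5.5t| = 174 or |30H - 5.5t| = 186.
With H = 10, solve 30 x 10 - 5.5t = +/- target for each target:
  t = (30 x 10 - 174) / 5.5 = 22.91
  t = (30 x 10 + 174) / 5.5 = 86.18 (outside (0, 60))
  t = (30 x 10 - 186) / 5.5 = 20.73
  t = (30 x 10 + 186) / 5.5 = 88.36 (outside (0, 60))
Valid solutions in (0, 60): {20.73, 22.91} minutes.
The first occurrence is t = 20.73 minutes.
The hands form a 174-degree angle at 20.73 minutes past 10:00.

Final answer: 20.73 minutes past 10:00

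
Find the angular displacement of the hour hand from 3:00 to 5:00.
The hour hand moves 0.5 degrees per minute.
Time elapsed: 5:00 - 3:00 = 120 minutes
Angular displacement: 120 x 0.5 = 60 degrees

Final answer: 60 degrees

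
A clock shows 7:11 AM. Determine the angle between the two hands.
Hour hand position: 7 x 30 + 11 x 0.5 = 215.5 degrees
Minute hand position: 11 x 6 = 66 degrees
Difference: |215.5 - 66| = 149.5 degrees
The angle between the hands is 149.5 degrees

Final answer: 149.5 degrees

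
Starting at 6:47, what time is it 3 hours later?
Starting time: 6:47
Adding 0 minutes to 47 minutes: 47 + 0 = 47 minutes
Adding 3 hours: 6 + 3 = 9
Final time: 9:47

Final answer: 9:47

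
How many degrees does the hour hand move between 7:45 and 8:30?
The hour hand moves 0.5 degrees per minute.
Time elapsed: 8:30 - 7:45 = 45 minutes
Angular displacement: 45 x 0.5 = 22.5 degrees

Final answer: 22.5 degrees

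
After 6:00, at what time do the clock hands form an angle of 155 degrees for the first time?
At t minutes past 6:00, the hour hand is at 30 x 6 + 0.5t degrees and the minute hand is at 6t degrees.
The smaller angle between them is 155 degrees when |30H - 5.5t| = 155 or |30H - 5.5t| = 205.
With H = 6, solve 30 x 6 - 5.5t = +/- target for each target:
  t = (30 x 6 - 155) / 5.5 = 4.55
  t = (30 x 6 + 155) / 5.5 = 60.91 (outside (0, 60))
  t = (30 x 6 - 205) / 5.5 = -4.55 (outside (0, 60))
  t = (30 x 6 + 205) / 5.5 = 70 (outside (0, 60))
Valid solutions in (0, 60): {4.55} minutes.
The first occurrence is t = 4.55 minutes.
The hands form a 155-degree angle at 4.55 minutes past 6:00.

Final answer: 4.55 minutes past 6:00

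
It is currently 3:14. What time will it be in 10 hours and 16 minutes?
Starting time: 3:14
Adding 16 minutes to 14 minutes: 14 + 16 = 30 minutes
Adding 10 hours: 3 + 10 = 13 - 12 = 1
Final time: 1:30

Final answer: 1:30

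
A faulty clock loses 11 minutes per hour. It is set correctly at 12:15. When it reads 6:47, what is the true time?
For every 60 true minutes, the faulty clock advances 49 minutes, so 1 faulty-clock minute corresponds to 60/49 true minutes.
From 12:15 to 6:47 on the faulty dial is 392 minutes.
True elapsed: 392 x 60/49 = 480 minutes = 8 hours.
True time: 12:15 + 8 hours = 8:15.

Final answer: 8:15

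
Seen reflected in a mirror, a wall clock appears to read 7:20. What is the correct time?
Reflection across the vertical (12-6) axis maps a hand at angle A degrees to (360 - A) degrees, which sends a reading of T minutes past 12:00 to (720 - T) minutes past 12:00.
Mirror reads 7:20 = 440 minutes past 12:00.
Actual time: (720 - 440) mod 720 = 280 minutes = 4:40.

Final answer: 4:40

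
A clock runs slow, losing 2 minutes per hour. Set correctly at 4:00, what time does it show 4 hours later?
For every 60 true minutes, the faulty clock advances 60 - 2 = 58 minutes.
True elapsed: 4 hours = 240 minutes.
Faulty clock advances: 240 x 58/60 = 232 minutes (drift: 8 minutes behind).
Shown time: 4:00 + 232 minutes = 7:52.

Final answer: 7:52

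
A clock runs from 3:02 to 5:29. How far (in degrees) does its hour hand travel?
The hour hand moves 0.5 degrees per minute.
Time elapsed: 5:29 - 3:02 = 147 minutes
Angular displacement: 147 x 0.5 = 73.5 degrees

Final answer: 73.5 degrees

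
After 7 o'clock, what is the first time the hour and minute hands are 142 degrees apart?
At t minutes past 7:00, the hour hand is at 30 x 7 + 0.5t degrees and the minute hand is at 6t degrees.
The smaller angle between them is 142 degrees when |30H - 5.5t| = 142 or |30H - 5.5t| = 218.
With H = 7, solve 30 x 7 - 5.5t = +/- target for each target:
  t = (30 x 7 - 142) / 5.5 = 12.36
  t = (30 x 7 + 142) / 5.5 = 64 (outside (0, 60))
  t = (30 x 7 - 218) / 5.5 = -1.45 (outside (0, 60))
  t = (30 x 7 + 218) / 5.5 = 77.82 (outside (0, 60))
Valid solutions in (0, 60): {12.36} minutes.
The first occurrence is t = 12.36 minutes.
The hands form a 142-degree angle at 12.36 minutes past 7:00.

Final answer: 12.36 minutes past 7:00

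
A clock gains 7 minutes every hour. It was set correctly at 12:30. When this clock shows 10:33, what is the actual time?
For every 60 true minutes, the faulty clock advances 67 minutes, so 1 faulty-clock minute corresponds to 60/67 true minutes.
From 12:30 to 10:33 on the faulty dial is 603 minutes.
True elapsed: 603 x 60/67 = 540 minutes = 9 hours.
True time: 12:30 + 9 hours = 9:30.

Final answer: 9:30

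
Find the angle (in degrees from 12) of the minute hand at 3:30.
The minute hand moves 6 degrees per minute.
At 3:30: 30 x 6 = 180 degrees

Final answer: 180 degrees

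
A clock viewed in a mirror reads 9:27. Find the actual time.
Reflection across the vertical (12-6) axis maps a hand at angle A degrees to (360 - A) degrees, which sends a reading of T minutes past 12:00 to (720 - T) minutes past 12:00.
Mirror reads 9:27 = 567 minutes past 12:00.
Actual time: (720 - 567) mod 720 = 153 minutes = 2:33.

Final answer: 2:33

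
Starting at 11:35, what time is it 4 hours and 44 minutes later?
Starting time: 11:35
Adding 44 minutes to 35 minutes: 35 + 44 = 79 minutes = 1 hour and 19 minutes
Adding 4 hours: 11 + 4 + 1 (carry) = 16 - 12 = 4
Final time: 4:19

Final answer: 4:19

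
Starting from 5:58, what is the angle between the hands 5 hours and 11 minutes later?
First find the time 5 hours and 11 minutes after 5:58.
Total minutes: 5 x 60 + 58 + 5 x 60 + 11 = 669.
669 mod 720 = 669 minutes = 11:09.
Now compute the angle at 11:09:
Hour hand: 11 x 30 + 9 x 0.5 = 334.5 degrees
Minute hand: 9 x 6 = 54 degrees
Difference: |334.5 - 54| = 280.5 degrees
Smaller angle: 360 - 280.5 = 79.5 degrees

Final answer: 79.5 degrees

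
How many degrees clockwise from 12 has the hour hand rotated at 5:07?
The hour hand moves 30 degrees per hour and 0.5 degrees per minute.
At 5:07: (5) x 30 + 7 x 0.5 = 150 + 3.5 = 153.5 degrees

Final answer: 153.5 degrees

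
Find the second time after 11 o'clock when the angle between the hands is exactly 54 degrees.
At t minutes past 11:00, the hour hand is at 30 x 11 + 0.5t degrees and the minute hand is at 6t degrees.
The smaller angle between them is 54 degrees when |30H - 5.5t| = 54 or |30H - 5.5t| = 306.
With H = 11, solve 30 x 11 - 5.5t = +/- target for each target:
  t = (30 x 11 - 54) / 5.5 = 50.18
  t = (30 x 11 + 54) / 5.5 = 69.82 (outside (0, 60))
  t = (30 x 11 - 306) / 5.5 = 4.36
  t = (30 x 11 + 306) / 5.5 = 115.64 (outside (0, 60))
Valid solutions in (0, 60): {4.36, 50.18} minutes.
The second occurrence is t = 50.18 minutes.
The hands form a 54-degree angle at 50.18 minutes past 11:00.

Final answer: 50.18 minutes past 11:00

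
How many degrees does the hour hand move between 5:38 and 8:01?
The hour hand moves 0.5 degrees per minute.
Time elapsed: 8:01 - 5:38 = 143 minutes
Angular displacement: 143 x 0.5 = 71.5 degrees

Final answer: 71.5 degrees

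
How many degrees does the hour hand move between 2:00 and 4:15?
The hour hand moves 0.5 degrees per minute.
Time elapsed: 4:15 - 2:00 = 135 minutes
Angular displacement: 135 x 0.5 = 67.5 degrees

Final answer: 67.5 degrees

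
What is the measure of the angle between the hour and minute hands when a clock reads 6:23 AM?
Hour hand position: 6 x 30 + 23 x 0.5 = 191.5 degrees
Minute hand position: 23 x 6 = 138 degrees
Difference: |191.5 - 138| = 53.5 degrees
The angle between the hands is 53.5 degrees

Final answer: 53.5 degrees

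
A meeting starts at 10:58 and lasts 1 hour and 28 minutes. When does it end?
Starting time: 10:58
Adding 28 minutes to 58 minutes: 58 + 28 = 86 minutes = 1 hour and 26 minutes
Adding 1 hour: 10 + 1 + 1 (carry) = 12
Final time: 12:26

Final answer: 12:26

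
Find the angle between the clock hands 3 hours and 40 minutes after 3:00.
First find the time 3 hours and 40 minutes after 3:00.
Total minutes: 3 x 60 + 0 + 3 x 60 + 40 = 400.
400 mod 720 = 400 minutes = 6:40.
Now compute the angle at 6:40:
Hour hand: 6 x 30 + 40 x 0.5 = 200 degrees
Minute hand: 40 x 6 = 240 degrees
Difference: |200 - 240| = 40 degrees
The angle is 40 degrees

Final answer: 40 degrees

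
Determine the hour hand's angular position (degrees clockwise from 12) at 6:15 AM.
The hour hand moves 30 degrees per hour and 0.5 degrees per minute.
At 6:15: (6) x 30 + 15 x 0.5 = 180 + 7.5 = 187.5 degrees

Final answer: 187.5 degrees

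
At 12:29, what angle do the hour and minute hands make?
Hour hand position: 0 x 30 + 29 x 0.5 = 14.5 degrees
Minute hand position: 29 x 6 = 174 degrees
Difference: |14.5 - 174| = 159.5 degrees
The angle between the hands is 159.5 degrees

Final answer: 159.5 degrees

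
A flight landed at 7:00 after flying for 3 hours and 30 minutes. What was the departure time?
Starting time: 7:00 = 420 total minutes past 12:00
Subtracting: 3 hours and 30 minutes = 210 minutes
420 - 210 = 210 minutes
= 3 hours and 30 minutes past 12:00 = 3:30

Final answer: 3:30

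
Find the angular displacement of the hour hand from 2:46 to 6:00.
The hour hand moves 0.5 degrees per minute.
Time elapsed: 6:00 - 2:46 = 194 minutes
Angular displacement: 194 x 0.5 = 97 degrees

Final answer: 97 degrees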